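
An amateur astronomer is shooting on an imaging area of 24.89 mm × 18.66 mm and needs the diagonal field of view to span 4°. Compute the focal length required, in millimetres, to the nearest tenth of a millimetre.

445.4 mm

Sensor diagonal = √(24.89² + 18.66²) = √967.7077 ≈ 31.1080 mm.
From α = 2·arctan(d/2f) we get f = d / (2·tan(α/2)).
With d = 31.1080 mm and α/2 = 2°, tan(α/2) ≈ 0.03492, so f ≈ 31.1080 / 0.06984 ≈ 445.4083 mm.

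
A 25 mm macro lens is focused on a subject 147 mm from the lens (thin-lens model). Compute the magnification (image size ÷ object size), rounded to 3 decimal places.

Thin lens: 1/f = 1/dₒ + 1/dᵢ → 1/dᵢ = 1/25 − 1/147 = 0.0331973 mm⁻¹, so dᵢ ≈ 30.1230 mm.
Magnification m = dᵢ/dₒ = 30.1230/147 ≈ 0.20492.

0.205×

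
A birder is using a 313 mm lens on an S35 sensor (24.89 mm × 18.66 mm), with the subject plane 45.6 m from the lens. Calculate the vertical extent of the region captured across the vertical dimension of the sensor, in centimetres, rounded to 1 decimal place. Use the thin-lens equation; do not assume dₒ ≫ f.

270.0 cm

dₒ: 45.6 m = 45600 mm.
Similar triangles through the lens centre give W/dₒ = h/dᵢ; with 1/f = 1/dₒ + 1/dᵢ this gives W = h·(dₒ − f)/f.
W = 18.66 mm × (45600 − 313) / 313 = 18.66 × 144.6869 ≈ 2699.858 mm = 269.986 cm.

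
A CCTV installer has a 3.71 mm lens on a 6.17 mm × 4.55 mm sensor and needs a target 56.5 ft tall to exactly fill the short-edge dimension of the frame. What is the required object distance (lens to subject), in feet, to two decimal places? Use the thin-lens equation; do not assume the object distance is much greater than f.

W: 56.5 ft × 304.8 mm/ft = 17221.20 mm.
Magnification m = h/W = dᵢ/dₒ; combined with 1/f = 1/dₒ + 1/dᵢ this gives dₒ = f·(1 + W/h).
dₒ = 3.71 mm × (1 + 17221.2/4.55) = 3.71 × 3785.8790 ≈ 14045.611 mm = 14045.611/304.8 ft = 46.0814 ft.

46.08 ft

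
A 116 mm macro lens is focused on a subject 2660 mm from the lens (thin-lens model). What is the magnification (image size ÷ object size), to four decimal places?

Thin lens: 1/f = 1/dₒ + 1/dᵢ → 1/dᵢ = 1/116 − 1/2660 = 0.0082447 mm⁻¹, so dᵢ ≈ 121.2893 mm.
Magnification m = dᵢ/dₒ = 121.2893/2660 ≈ 0.04560.

0.0456×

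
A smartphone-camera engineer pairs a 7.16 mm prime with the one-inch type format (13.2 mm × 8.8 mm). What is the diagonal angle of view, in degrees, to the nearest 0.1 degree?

Sensor diagonal = √(13.2² + 8.8²) = √251.6800 ≈ 15.8644 mm.
Angle of view α = 2·arctan(d/2f) with d = 15.8644 mm and f = 7.16 mm.
d/2f = 1.10785; arctan(1.10785) ≈ 47.9291°, so α ≈ 95.8581°.

95.9°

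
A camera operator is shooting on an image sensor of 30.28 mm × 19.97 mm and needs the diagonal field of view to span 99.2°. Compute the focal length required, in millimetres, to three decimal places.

Sensor diagonal = √(30.28² + 19.97²) = √1315.6793 ≈ 36.2723 mm.
From α = 2·arctan(d/2f) we get f = d / (2·tan(α/2)).
With d = 36.2723 mm and α/2 = 49.6°, tan(α/2) ≈ 1.17500, so f ≈ 36.2723 / 2.34999 ≈ 15.4351 mm.

15.435 mm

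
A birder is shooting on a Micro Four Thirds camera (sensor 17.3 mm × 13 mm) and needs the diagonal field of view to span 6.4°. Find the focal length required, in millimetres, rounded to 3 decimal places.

Sensor diagonal = √(17.3² + 13²) = √468.2900 ≈ 21.6400 mm.
From α = 2·arctan(d/2f) we get f = d / (2·tan(α/2)).
With d = 21.6400 mm and α/2 = 3.2°, tan(α/2) ≈ 0.05591, so f ≈ 21.6400 / 0.11182 ≈ 193.5300 mm.

193.530 mm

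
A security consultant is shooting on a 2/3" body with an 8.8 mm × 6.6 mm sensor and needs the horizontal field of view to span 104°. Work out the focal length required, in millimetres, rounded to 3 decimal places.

From α = 2·arctan(w/2f) we get f = w / (2·tan(α/2)).
With w = 8.8 mm and α/2 = 52°, tan(α/2) ≈ 1.27994, so f ≈ 8.8 / 2.55988 ≈ 3.4377 mm.

3.438 mm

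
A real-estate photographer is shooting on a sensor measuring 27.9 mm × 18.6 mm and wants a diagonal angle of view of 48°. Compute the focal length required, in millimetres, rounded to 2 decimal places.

37.66 mm

Sensor diagonal = √(27.9² + 18.6²) = √1124.3700 ≈ 33.5316 mm.
From α = 2·arctan(d/2f) we get f = d / (2·tan(α/2)).
With d = 33.5316 mm and α/2 = 24°, tan(α/2) ≈ 0.44523, so f ≈ 33.5316 / 0.89046 ≈ 37.6566 mm.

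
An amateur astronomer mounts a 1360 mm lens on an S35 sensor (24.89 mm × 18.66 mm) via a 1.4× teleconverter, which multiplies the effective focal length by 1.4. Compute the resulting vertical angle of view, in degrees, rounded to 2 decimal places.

Effective focal length f = 1360 × 1.4 = 1904 mm.
α = 2·arctan(18.66 / (2 × 1904)) = 2·arctan(0.00490) ≈ 0.5615°.

0.56°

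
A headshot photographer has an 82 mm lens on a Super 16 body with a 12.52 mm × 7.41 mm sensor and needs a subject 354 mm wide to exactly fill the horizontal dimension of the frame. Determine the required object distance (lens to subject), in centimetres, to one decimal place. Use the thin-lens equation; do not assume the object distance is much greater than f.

240.1 cm

Magnification m = w/W = dᵢ/dₒ; combined with 1/f = 1/dₒ + 1/dᵢ this gives dₒ = f·(1 + W/w).
dₒ = 82 mm × (1 + 354/12.52) = 82 × 29.2748 ≈ 2400.530 mm = 240.053 cm.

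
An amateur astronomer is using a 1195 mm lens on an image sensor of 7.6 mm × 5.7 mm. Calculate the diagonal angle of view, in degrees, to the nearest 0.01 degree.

0.46°

Sensor diagonal = √(7.6² + 5.7²) = √90.2500 ≈ 9.5000 mm.
Angle of view α = 2·arctan(d/2f) with d = 9.5000 mm and f = 1195 mm.
d/2f = 0.00397; arctan(0.00397) ≈ 0.2277°, so α ≈ 0.4555°.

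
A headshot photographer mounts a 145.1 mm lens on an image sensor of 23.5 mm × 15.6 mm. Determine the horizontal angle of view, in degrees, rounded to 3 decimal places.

Angle of view α = 2·arctan(w/2f) with w = 23.5 mm and f = 145.1 mm.
w/2f = 0.08098; arctan(0.08098) ≈ 4.6296°, so α ≈ 9.2593°.

9.259°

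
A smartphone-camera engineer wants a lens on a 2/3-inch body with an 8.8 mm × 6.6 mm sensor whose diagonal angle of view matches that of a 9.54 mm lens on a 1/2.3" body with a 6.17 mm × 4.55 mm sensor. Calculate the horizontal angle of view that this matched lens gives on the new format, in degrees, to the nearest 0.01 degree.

35.64°

Sensor diagonal = √(6.17² + 4.55²) = √58.7714 ≈ 7.6663 mm.
Sensor diagonal = √(8.8² + 6.6²) = √121.0000 ≈ 11.0000 mm.
Equal diagonal AOV ⇒ f₂ = f₁ · 11.0000/7.6663 = 9.54 × 1.43486 ≈ 13.6886 mm.
Horizontal AOV on the new format = 2·arctan(8.8 / (2 × 13.6886)) = 2·arctan(0.32144) ≈ 35.6386°.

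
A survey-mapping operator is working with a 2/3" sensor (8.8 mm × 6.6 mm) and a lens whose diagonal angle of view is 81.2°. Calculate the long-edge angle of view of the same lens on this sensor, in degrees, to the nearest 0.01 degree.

68.88°

Sensor diagonal = √(8.8² + 6.6²) = √121.0000 ≈ 11.0000 mm.
From the diagonal AOV: f = 11.0000 / (2·tan(40.6°)) = 11.0000 / 1.71421 ≈ 6.4170 mm.
Long-edge AOV = 2·arctan(8.8 / (2 × 6.4170)) = 2·arctan(0.68568) ≈ 68.8755°.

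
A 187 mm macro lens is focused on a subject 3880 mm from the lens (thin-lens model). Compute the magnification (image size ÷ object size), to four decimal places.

0.0506×

Thin lens: 1/f = 1/dₒ + 1/dᵢ → 1/dᵢ = 1/187 − 1/3880 = 0.0050899 mm⁻¹, so dᵢ ≈ 196.4690 mm.
Magnification m = dᵢ/dₒ = 196.4690/3880 ≈ 0.05064.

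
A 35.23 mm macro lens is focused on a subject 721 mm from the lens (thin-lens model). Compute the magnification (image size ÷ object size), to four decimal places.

Thin lens: 1/f = 1/dₒ + 1/dᵢ → 1/dᵢ = 1/35.23 − 1/721 = 0.0269979 mm⁻¹, so dᵢ ≈ 37.0399 mm.
Magnification m = dᵢ/dₒ = 37.0399/721 ≈ 0.05137.

0.0514×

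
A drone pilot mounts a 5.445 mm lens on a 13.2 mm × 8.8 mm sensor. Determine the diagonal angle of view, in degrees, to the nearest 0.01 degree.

Sensor diagonal = √(13.2² + 8.8²) = √251.6800 ≈ 15.8644 mm.
Angle of view α = 2·arctan(d/2f) with d = 15.8644 mm and f = 5.445 mm.
d/2f = 1.45679; arctan(1.45679) ≈ 55.5327°, so α ≈ 111.0654°.

111.07°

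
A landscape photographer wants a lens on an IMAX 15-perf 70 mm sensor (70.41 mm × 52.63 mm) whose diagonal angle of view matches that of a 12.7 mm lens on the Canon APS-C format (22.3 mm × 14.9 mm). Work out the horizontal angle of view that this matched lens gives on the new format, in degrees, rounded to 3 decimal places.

Sensor diagonal = √(22.3² + 14.9²) = √719.3000 ≈ 26.8198 mm.
Sensor diagonal = √(70.41² + 52.63²) = √7727.4850 ≈ 87.9061 mm.
Equal diagonal AOV ⇒ f₂ = f₁ · 87.9061/26.8198 = 12.7 × 3.27766 ≈ 41.6263 mm.
Horizontal AOV on the new format = 2·arctan(70.41 / (2 × 41.6263)) = 2·arctan(0.84574) ≈ 80.4450°.

80.445°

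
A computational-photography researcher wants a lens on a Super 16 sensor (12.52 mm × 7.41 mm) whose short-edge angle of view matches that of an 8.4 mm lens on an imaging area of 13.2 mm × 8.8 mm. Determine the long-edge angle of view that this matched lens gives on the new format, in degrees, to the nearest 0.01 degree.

83.02°

Equal short-edge AOV ⇒ f₂ = f₁ · 7.41/8.8 = 8.4 × 0.84205 ≈ 7.0732 mm.
Long-edge AOV on the new format = 2·arctan(12.52 / (2 × 7.0732)) = 2·arctan(0.88503) ≈ 83.0198°.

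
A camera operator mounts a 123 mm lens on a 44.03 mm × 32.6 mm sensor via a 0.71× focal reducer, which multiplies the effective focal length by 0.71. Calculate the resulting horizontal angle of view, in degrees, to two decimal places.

Effective focal length f = 123 × 0.71 = 87.33 mm.
α = 2·arctan(44.03 / (2 × 87.33)) = 2·arctan(0.25209) ≈ 28.2978°.

28.30°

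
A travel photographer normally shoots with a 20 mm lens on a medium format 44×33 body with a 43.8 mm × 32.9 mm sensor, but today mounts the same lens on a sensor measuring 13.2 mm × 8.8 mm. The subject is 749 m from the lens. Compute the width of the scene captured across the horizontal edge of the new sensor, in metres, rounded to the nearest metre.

The focal length stays 20 mm; the relevant sensor dimension is now w = 13.2 mm. Object distance dₒ = 749 m = 749000 mm.
Thin-lens field width W = w·(dₒ − f)/f = 13.2 × (749000 − 20)/20 ≈ 494326.800 mm = 494.327 m.

494 m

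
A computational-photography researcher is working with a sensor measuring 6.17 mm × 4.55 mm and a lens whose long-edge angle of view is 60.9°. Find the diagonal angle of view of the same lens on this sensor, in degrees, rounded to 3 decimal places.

72.291°

From the long-edge AOV: f = 6.17 / (2·tan(30.45°)) = 6.17 / 1.17574 ≈ 5.2478 mm.
Sensor diagonal = √(6.17² + 4.55²) = √58.7714 ≈ 7.6663 mm.
Diagonal AOV = 2·arctan(7.6663 / (2 × 5.2478)) = 2·arctan(0.73043) ≈ 72.2911°.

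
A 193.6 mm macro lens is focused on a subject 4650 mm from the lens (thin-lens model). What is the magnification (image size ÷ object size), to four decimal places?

Thin lens: 1/f = 1/dₒ + 1/dᵢ → 1/dᵢ = 1/193.6 − 1/4650 = 0.0049502 mm⁻¹, so dᵢ ≈ 202.0106 mm.
Magnification m = dᵢ/dₒ = 202.0106/4650 ≈ 0.04344.

0.0434×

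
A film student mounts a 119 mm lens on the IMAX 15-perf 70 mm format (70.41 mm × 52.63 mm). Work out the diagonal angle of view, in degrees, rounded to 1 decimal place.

40.5°

Sensor diagonal = √(70.41² + 52.63²) = √7727.4850 ≈ 87.9061 mm.
Angle of view α = 2·arctan(d/2f) with d = 87.9061 mm and f = 119 mm.
d/2f = 0.36935; arctan(0.36935) ≈ 20.2719°, so α ≈ 40.5438°.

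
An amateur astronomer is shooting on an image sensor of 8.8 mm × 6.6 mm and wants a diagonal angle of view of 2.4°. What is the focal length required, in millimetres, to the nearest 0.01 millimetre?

262.57 mm

Sensor diagonal = √(8.8² + 6.6²) = √121.0000 ≈ 11.0000 mm.
From α = 2·arctan(d/2f) we get f = d / (2·tan(α/2)).
With d = 11.0000 mm and α/2 = 1.2°, tan(α/2) ≈ 0.02095, so f ≈ 11.0000 / 0.04189 ≈ 262.5673 mm.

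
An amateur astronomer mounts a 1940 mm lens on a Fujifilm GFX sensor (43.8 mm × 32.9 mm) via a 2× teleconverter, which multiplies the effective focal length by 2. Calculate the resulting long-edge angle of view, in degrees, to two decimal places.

0.65°

Effective focal length f = 1940 × 2 = 3880 mm.
α = 2·arctan(43.8 / (2 × 3880)) = 2·arctan(0.00564) ≈ 0.6468°.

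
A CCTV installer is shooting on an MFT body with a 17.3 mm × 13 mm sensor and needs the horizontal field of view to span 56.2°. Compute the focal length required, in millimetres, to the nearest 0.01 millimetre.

16.20 mm

From α = 2·arctan(w/2f) we get f = w / (2·tan(α/2)).
With w = 17.3 mm and α/2 = 28.1°, tan(α/2) ≈ 0.53395, so f ≈ 17.3 / 1.06790 ≈ 16.2000 mm.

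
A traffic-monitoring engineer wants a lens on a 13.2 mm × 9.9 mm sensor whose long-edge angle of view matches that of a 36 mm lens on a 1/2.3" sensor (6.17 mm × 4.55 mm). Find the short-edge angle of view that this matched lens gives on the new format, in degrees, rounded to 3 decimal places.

7.355°

Equal long-edge AOV ⇒ f₂ = f₁ · 13.2/6.17 = 36 × 2.13938 ≈ 77.0178 mm.
Short-edge AOV on the new format = 2·arctan(9.9 / (2 × 77.0178)) = 2·arctan(0.06427) ≈ 7.3548°.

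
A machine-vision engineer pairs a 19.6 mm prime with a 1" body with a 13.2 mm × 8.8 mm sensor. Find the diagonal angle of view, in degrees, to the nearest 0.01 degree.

44.07°

Sensor diagonal = √(13.2² + 8.8²) = √251.6800 ≈ 15.8644 mm.
Angle of view α = 2·arctan(d/2f) with d = 15.8644 mm and f = 19.6 mm.
d/2f = 0.40470; arctan(0.40470) ≈ 22.0334°, so α ≈ 44.0668°.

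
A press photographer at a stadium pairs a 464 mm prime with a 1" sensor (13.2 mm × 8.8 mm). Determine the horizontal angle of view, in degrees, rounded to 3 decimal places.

Angle of view α = 2·arctan(w/2f) with w = 13.2 mm and f = 464 mm.
w/2f = 0.01422; arctan(0.01422) ≈ 0.8149°, so α ≈ 1.6299°.

1.630°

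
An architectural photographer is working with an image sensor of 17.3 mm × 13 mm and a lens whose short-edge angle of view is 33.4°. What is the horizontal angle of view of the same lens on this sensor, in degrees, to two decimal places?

43.53°

From the short-edge AOV: f = 13 / (2·tan(16.7°)) = 13 / 0.60003 ≈ 21.6656 mm.
Horizontal AOV = 2·arctan(17.3 / (2 × 21.6656)) = 2·arctan(0.39925) ≈ 43.5287°.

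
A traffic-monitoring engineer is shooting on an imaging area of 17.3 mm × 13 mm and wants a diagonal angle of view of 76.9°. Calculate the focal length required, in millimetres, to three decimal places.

13.627 mm

Sensor diagonal = √(17.3² + 13²) = √468.2900 ≈ 21.6400 mm.
From α = 2·arctan(d/2f) we get f = d / (2·tan(α/2)).
With d = 21.6400 mm and α/2 = 38.45°, tan(α/2) ≈ 0.79401, so f ≈ 21.6400 / 1.58802 ≈ 13.6270 mm.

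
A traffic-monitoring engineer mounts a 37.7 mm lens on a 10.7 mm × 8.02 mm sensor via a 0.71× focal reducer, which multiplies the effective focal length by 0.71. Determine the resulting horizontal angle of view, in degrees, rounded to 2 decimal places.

22.61°

Effective focal length f = 37.7 × 0.71 = 26.767 mm.
α = 2·arctan(10.7 / (2 × 26.767)) = 2·arctan(0.19987) ≈ 22.6059°.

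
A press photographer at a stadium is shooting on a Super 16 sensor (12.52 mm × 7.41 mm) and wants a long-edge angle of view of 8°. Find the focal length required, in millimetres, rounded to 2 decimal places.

89.52 mm

From α = 2·arctan(w/2f) we get f = w / (2·tan(α/2)).
With w = 12.52 mm and α/2 = 4°, tan(α/2) ≈ 0.06993, so f ≈ 12.52 / 0.13985 ≈ 89.5222 mm.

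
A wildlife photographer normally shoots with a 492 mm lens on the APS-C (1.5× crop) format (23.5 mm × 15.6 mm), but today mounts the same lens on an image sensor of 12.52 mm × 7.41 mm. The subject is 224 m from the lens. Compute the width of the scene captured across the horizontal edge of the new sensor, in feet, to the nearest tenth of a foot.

The focal length stays 492 mm; the relevant sensor dimension is now w = 12.52 mm. Object distance dₒ = 224 m = 224000 mm.
Thin-lens field width W = w·(dₒ − f)/f = 12.52 × (224000 − 492)/492 ≈ 5687.643 mm = 5687.643/304.8 ft = 18.6602 ft.

18.7 ft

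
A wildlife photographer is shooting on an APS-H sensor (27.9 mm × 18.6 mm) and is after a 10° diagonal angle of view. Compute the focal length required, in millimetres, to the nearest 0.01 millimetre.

191.63 mm

Sensor diagonal = √(27.9² + 18.6²) = √1124.3700 ≈ 33.5316 mm.
From α = 2·arctan(d/2f) we get f = d / (2·tan(α/2)).
With d = 33.5316 mm and α/2 = 5°, tan(α/2) ≈ 0.08749, so f ≈ 33.5316 / 0.17498 ≈ 191.6341 mm.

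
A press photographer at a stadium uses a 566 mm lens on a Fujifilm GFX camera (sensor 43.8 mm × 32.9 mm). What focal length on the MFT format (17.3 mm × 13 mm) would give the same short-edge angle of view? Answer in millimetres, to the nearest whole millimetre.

Equal angle of view means equal height/f ratio, so f₂ = f₁ · (height₂/height₁) = 566 × 13/32.9.
f₂ = 566 × 0.39514 ≈ 223.647 mm.

224 mm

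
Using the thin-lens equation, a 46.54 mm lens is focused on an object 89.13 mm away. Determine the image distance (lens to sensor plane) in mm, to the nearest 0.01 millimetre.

97.40 mm

1/dᵢ = 1/f − 1/dₒ = 1/46.54 − 1/89.13 = 0.0102673 mm⁻¹.
dᵢ = 1/0.0102673 ≈ 97.3963 mm.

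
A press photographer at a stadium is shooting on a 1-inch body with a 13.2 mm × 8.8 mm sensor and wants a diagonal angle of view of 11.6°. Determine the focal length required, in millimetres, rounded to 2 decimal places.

Sensor diagonal = √(13.2² + 8.8²) = √251.6800 ≈ 15.8644 mm.
From α = 2·arctan(d/2f) we get f = d / (2·tan(α/2)).
With d = 15.8644 mm and α/2 = 5.8°, tan(α/2) ≈ 0.10158, so f ≈ 15.8644 / 0.20315 ≈ 78.0912 mm.

78.09 mm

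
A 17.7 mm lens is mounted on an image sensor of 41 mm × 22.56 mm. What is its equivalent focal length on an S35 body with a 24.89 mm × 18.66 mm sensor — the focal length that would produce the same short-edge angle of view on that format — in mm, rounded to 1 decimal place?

Equal angle of view means equal height/f ratio, so f₂ = f₁ · (height₂/height₁) = 17.7 × 18.66/22.56.
f₂ = 17.7 × 0.82713 ≈ 14.640 mm.

14.6 mm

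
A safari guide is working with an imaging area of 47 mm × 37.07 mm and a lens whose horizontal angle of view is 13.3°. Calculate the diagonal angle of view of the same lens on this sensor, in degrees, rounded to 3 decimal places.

16.892°

From the horizontal AOV: f = 47 / (2·tan(6.65°)) = 47 / 0.23318 ≈ 201.5638 mm.
Sensor diagonal = √(47² + 37.07²) = √3583.1849 ≈ 59.8597 mm.
Diagonal AOV = 2·arctan(59.8597 / (2 × 201.5638)) = 2·arctan(0.14849) ≈ 16.8921°.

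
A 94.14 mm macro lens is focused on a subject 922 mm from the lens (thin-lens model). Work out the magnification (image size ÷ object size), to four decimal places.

0.1137×

Thin lens: 1/f = 1/dₒ + 1/dᵢ → 1/dᵢ = 1/94.14 − 1/922 = 0.0095379 mm⁻¹, so dᵢ ≈ 104.8451 mm.
Magnification m = dᵢ/dₒ = 104.8451/922 ≈ 0.11371.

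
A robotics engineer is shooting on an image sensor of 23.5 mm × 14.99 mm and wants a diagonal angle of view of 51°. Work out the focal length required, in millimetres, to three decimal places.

29.219 mm

Sensor diagonal = √(23.5² + 14.99²) = √776.9501 ≈ 27.8738 mm.
From α = 2·arctan(d/2f) we get f = d / (2·tan(α/2)).
With d = 27.8738 mm and α/2 = 25.5°, tan(α/2) ≈ 0.47698, so f ≈ 27.8738 / 0.95395 ≈ 29.2193 mm.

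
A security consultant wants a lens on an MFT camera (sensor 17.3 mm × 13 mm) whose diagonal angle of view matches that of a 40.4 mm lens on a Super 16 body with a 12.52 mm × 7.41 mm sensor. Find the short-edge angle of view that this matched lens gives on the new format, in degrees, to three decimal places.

12.347°

Sensor diagonal = √(12.52² + 7.41²) = √211.6585 ≈ 14.5485 mm.
Sensor diagonal = √(17.3² + 13²) = √468.2900 ≈ 21.6400 mm.
Equal diagonal AOV ⇒ f₂ = f₁ · 21.6400/14.5485 = 40.4 × 1.48744 ≈ 60.0926 mm.
Short-edge AOV on the new format = 2·arctan(13 / (2 × 60.0926)) = 2·arctan(0.10817) ≈ 12.3470°.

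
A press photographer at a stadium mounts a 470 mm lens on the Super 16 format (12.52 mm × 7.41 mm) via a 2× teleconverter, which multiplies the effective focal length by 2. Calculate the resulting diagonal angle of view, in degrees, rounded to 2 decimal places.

0.89°

Effective focal length f = 470 × 2 = 940 mm.
Sensor diagonal = √(12.52² + 7.41²) = √211.6585 ≈ 14.5485 mm.
α = 2·arctan(14.548 / (2 × 940)) = 2·arctan(0.00774) ≈ 0.8868°.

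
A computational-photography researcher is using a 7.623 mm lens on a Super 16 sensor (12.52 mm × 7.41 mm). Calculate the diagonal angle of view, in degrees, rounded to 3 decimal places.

87.318°

Sensor diagonal = √(12.52² + 7.41²) = √211.6585 ≈ 14.5485 mm.
Angle of view α = 2·arctan(d/2f) with d = 14.5485 mm and f = 7.623 mm.
d/2f = 0.95425; arctan(0.95425) ≈ 43.6589°, so α ≈ 87.3178°.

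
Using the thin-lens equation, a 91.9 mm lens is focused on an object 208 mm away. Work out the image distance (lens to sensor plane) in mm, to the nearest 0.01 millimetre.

164.64 mm

1/dᵢ = 1/f − 1/dₒ = 1/91.9 − 1/208 = 0.0060737 mm⁻¹.
dᵢ = 1/0.0060737 ≈ 164.6443 mm.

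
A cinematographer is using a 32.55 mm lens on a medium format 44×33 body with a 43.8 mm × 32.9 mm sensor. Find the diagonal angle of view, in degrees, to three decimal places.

80.160°

Sensor diagonal = √(43.8² + 32.9²) = √3000.8500 ≈ 54.7800 mm.
Angle of view α = 2·arctan(d/2f) with d = 54.7800 mm and f = 32.55 mm.
d/2f = 0.84147; arctan(0.84147) ≈ 40.0798°, so α ≈ 80.1595°.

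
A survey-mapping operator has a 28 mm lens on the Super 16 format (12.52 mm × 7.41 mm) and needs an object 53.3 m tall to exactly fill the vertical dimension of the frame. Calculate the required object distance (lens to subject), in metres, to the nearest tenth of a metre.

201.4 m

W: 53.3 m = 53300 mm.
Magnification m = h/W = dᵢ/dₒ; combined with 1/f = 1/dₒ + 1/dᵢ this gives dₒ = f·(1 + W/h).
dₒ = 28 mm × (1 + 53300/7.41) = 28 × 7193.9825 ≈ 201431.509 mm = 201.432 m.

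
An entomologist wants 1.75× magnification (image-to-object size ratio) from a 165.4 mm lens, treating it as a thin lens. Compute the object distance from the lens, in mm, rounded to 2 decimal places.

259.91 mm

With m = dᵢ/dₒ and 1/f = 1/dₒ + 1/dᵢ, substituting dᵢ = m·dₒ gives 1/f = (1 + 1/m)/dₒ, hence dₒ = f·(1 + 1/m).
dₒ = 165.4 × (1 + 1/1.75) = 165.4 × 1.57143 ≈ 259.914 mm.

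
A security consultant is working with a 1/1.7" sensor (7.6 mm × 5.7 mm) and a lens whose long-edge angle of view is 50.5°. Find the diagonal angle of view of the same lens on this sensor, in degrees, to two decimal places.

61.04°

From the long-edge AOV: f = 7.6 / (2·tan(25.25°)) = 7.6 / 0.94326 ≈ 8.0572 mm.
Sensor diagonal = √(7.6² + 5.7²) = √90.2500 ≈ 9.5000 mm.
Diagonal AOV = 2·arctan(9.5000 / (2 × 8.0572)) = 2·arctan(0.58954) ≈ 61.0420°.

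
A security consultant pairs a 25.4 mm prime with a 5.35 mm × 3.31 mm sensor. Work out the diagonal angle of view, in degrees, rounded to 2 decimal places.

Sensor diagonal = √(5.35² + 3.31²) = √39.5786 ≈ 6.2912 mm.
Angle of view α = 2·arctan(d/2f) with d = 6.2912 mm and f = 25.4 mm.
d/2f = 0.12384; arctan(0.12384) ≈ 7.0597°, so α ≈ 14.1193°.

14.12°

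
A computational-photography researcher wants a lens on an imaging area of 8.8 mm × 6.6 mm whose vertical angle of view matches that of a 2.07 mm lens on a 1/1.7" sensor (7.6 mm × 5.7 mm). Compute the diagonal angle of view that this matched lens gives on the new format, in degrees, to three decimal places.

Equal vertical AOV ⇒ f₂ = f₁ · 6.6/5.7 = 2.07 × 1.15789 ≈ 2.3968 mm.
Sensor diagonal = √(8.8² + 6.6²) = √121.0000 ≈ 11.0000 mm.
Diagonal AOV on the new format = 2·arctan(11.0000 / (2 × 2.3968)) = 2·arctan(2.29469) ≈ 132.9059°.

132.906°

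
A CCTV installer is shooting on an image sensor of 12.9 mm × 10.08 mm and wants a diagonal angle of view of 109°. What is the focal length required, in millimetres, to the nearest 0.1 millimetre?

Sensor diagonal = √(12.9² + 10.08²) = √268.0164 ≈ 16.3712 mm.
From α = 2·arctan(d/2f) we get f = d / (2·tan(α/2)).
With d = 16.3712 mm and α/2 = 54.5°, tan(α/2) ≈ 1.40195, so f ≈ 16.3712 / 2.80390 ≈ 5.8387 mm.

5.8 mm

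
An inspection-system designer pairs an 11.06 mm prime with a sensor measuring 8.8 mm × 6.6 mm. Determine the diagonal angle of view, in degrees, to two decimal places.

Sensor diagonal = √(8.8² + 6.6²) = √121.0000 ≈ 11.0000 mm.
Angle of view α = 2·arctan(d/2f) with d = 11.0000 mm and f = 11.06 mm.
d/2f = 0.49729; arctan(0.49729) ≈ 26.4406°, so α ≈ 52.8812°.

52.88°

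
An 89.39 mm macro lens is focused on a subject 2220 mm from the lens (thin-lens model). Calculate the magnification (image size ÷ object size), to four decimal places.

0.0420×

Thin lens: 1/f = 1/dₒ + 1/dᵢ → 1/dᵢ = 1/89.39 − 1/2220 = 0.0107365 mm⁻¹, so dᵢ ≈ 93.1404 mm.
Magnification m = dᵢ/dₒ = 93.1404/2220 ≈ 0.04196.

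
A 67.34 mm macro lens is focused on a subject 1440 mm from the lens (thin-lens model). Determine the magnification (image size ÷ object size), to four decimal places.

Thin lens: 1/f = 1/dₒ + 1/dᵢ → 1/dᵢ = 1/67.34 − 1/1440 = 0.0141556 mm⁻¹, so dᵢ ≈ 70.6436 mm.
Magnification m = dᵢ/dₒ = 70.6436/1440 ≈ 0.04906.

0.0491×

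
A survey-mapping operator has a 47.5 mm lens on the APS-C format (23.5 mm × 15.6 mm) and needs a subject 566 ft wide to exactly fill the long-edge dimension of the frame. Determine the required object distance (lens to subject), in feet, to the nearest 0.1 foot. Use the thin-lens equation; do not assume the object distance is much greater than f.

1144.2 ft

W: 566 ft × 304.8 mm/ft = 172516.79 mm.
Magnification m = w/W = dᵢ/dₒ; combined with 1/f = 1/dₒ + 1/dᵢ this gives dₒ = f·(1 + W/w).
dₒ = 47.5 mm × (1 + 172517/23.5) = 47.5 × 7342.1402 ≈ 348751.659 mm = 348751.659/304.8 ft = 1144.2 ft.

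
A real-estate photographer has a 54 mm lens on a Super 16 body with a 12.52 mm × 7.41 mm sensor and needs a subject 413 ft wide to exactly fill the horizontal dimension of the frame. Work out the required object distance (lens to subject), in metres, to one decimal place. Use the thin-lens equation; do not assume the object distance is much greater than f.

W: 413 ft × 304.8 mm/ft = 125882.40 mm.
Magnification m = w/W = dᵢ/dₒ; combined with 1/f = 1/dₒ + 1/dᵢ this gives dₒ = f·(1 + W/w).
dₒ = 54 mm × (1 + 125882/12.52) = 54 × 10055.5045 ≈ 542997.241 mm = 542.997 m.

543.0 m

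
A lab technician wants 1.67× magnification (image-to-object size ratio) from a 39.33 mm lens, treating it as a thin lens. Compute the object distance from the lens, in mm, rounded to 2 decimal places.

62.88 mm

With m = dᵢ/dₒ and 1/f = 1/dₒ + 1/dᵢ, substituting dᵢ = m·dₒ gives 1/f = (1 + 1/m)/dₒ, hence dₒ = f·(1 + 1/m).
dₒ = 39.33 × (1 + 1/1.67) = 39.33 × 1.59880 ≈ 62.881 mm.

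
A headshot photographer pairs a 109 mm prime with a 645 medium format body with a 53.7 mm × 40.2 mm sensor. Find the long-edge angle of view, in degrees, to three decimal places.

27.676°

Angle of view α = 2·arctan(w/2f) with w = 53.7 mm and f = 109 mm.
w/2f = 0.24633; arctan(0.24633) ≈ 13.8382°, so α ≈ 27.6764°.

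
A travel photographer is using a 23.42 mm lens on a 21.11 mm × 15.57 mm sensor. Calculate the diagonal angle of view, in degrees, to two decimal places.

58.50°

Sensor diagonal = √(21.11² + 15.57²) = √688.0570 ≈ 26.2308 mm.
Angle of view α = 2·arctan(d/2f) with d = 26.2308 mm and f = 23.42 mm.
d/2f = 0.56001; arctan(0.56001) ≈ 29.2492°, so α ≈ 58.4985°.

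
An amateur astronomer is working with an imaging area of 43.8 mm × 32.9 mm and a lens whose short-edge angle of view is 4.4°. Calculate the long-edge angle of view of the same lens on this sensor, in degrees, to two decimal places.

From the short-edge AOV: f = 32.9 / (2·tan(2.2°)) = 32.9 / 0.07683 ≈ 428.2056 mm.
Long-edge AOV = 2·arctan(43.8 / (2 × 428.2056)) = 2·arctan(0.05114) ≈ 5.8555°.

5.86°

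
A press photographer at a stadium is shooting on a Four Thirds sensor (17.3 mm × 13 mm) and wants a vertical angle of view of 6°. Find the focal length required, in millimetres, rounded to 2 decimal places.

From α = 2·arctan(h/2f) we get f = h / (2·tan(α/2)).
With h = 13 mm and α/2 = 3°, tan(α/2) ≈ 0.05241, so f ≈ 13 / 0.10482 ≈ 124.0274 mm.

124.03 mm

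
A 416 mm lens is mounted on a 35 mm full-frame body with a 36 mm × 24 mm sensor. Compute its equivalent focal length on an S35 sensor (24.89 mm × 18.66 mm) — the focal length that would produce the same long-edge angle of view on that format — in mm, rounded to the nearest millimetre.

288 mm

Equal angle of view means equal width/f ratio, so f₂ = f₁ · (width₂/width₁) = 416 × 24.89/36.
f₂ = 416 × 0.69139 ≈ 287.618 mm.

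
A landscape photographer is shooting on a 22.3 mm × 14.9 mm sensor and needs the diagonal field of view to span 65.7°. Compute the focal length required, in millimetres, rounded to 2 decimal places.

Sensor diagonal = √(22.3² + 14.9²) = √719.3000 ≈ 26.8198 mm.
From α = 2·arctan(d/2f) we get f = d / (2·tan(α/2)).
With d = 26.8198 mm and α/2 = 32.85°, tan(α/2) ≈ 0.64569, so f ≈ 26.8198 / 1.29138 ≈ 20.7682 mm.

20.77 mm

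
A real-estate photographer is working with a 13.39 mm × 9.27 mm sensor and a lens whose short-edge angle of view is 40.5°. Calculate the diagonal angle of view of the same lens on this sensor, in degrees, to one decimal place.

65.9°

From the short-edge AOV: f = 9.27 / (2·tan(20.25°)) = 9.27 / 0.73784 ≈ 12.5637 mm.
Sensor diagonal = √(13.39² + 9.27²) = √265.2250 ≈ 16.2857 mm.
Diagonal AOV = 2·arctan(16.2857 / (2 × 12.5637)) = 2·arctan(0.64813) ≈ 65.8966°.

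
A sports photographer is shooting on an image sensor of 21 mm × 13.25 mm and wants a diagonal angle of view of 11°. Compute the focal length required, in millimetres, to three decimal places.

Sensor diagonal = √(21² + 13.25²) = √616.5625 ≈ 24.8307 mm.
From α = 2·arctan(d/2f) we get f = d / (2·tan(α/2)).
With d = 24.8307 mm and α/2 = 5.5°, tan(α/2) ≈ 0.09629, so f ≈ 24.8307 / 0.19258 ≈ 128.9382 mm.

128.938 mm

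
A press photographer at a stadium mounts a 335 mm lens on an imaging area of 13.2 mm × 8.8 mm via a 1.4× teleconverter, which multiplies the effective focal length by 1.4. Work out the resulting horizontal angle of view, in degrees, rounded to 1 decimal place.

Effective focal length f = 335 × 1.4 = 469 mm.
α = 2·arctan(13.2 / (2 × 469)) = 2·arctan(0.01407) ≈ 1.6125°.

1.6°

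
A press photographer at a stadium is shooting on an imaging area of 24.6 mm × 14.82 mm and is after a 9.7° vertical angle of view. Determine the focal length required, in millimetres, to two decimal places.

From α = 2·arctan(h/2f) we get f = h / (2·tan(α/2)).
With h = 14.82 mm and α/2 = 4.85°, tan(α/2) ≈ 0.08485, so f ≈ 14.82 / 0.16970 ≈ 87.3293 mm.

87.33 mm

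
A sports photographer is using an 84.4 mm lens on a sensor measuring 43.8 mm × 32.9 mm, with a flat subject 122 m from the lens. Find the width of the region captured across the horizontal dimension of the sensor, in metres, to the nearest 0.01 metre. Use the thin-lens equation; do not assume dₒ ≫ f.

63.27 m

dₒ: 122 m = 122000 mm.
Similar triangles through the lens centre give W/dₒ = w/dᵢ; with 1/f = 1/dₒ + 1/dᵢ this gives W = w·(dₒ − f)/f.
W = 43.8 mm × (122000 − 84.4) / 84.4 = 43.8 × 1444.4976 ≈ 63268.996 mm = 63.269 m.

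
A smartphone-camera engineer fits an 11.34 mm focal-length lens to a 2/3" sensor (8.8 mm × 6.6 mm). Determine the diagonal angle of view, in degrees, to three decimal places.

51.748°

Sensor diagonal = √(8.8² + 6.6²) = √121.0000 ≈ 11.0000 mm.
Angle of view α = 2·arctan(d/2f) with d = 11.0000 mm and f = 11.34 mm.
d/2f = 0.48501; arctan(0.48501) ≈ 25.8738°, so α ≈ 51.7476°.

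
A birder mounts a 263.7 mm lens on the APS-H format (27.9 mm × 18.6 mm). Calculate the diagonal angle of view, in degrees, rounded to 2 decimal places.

7.28°

Sensor diagonal = √(27.9² + 18.6²) = √1124.3700 ≈ 33.5316 mm.
Angle of view α = 2·arctan(d/2f) with d = 33.5316 mm and f = 263.7 mm.
d/2f = 0.06358; arctan(0.06358) ≈ 3.6379°, so α ≈ 7.2758°.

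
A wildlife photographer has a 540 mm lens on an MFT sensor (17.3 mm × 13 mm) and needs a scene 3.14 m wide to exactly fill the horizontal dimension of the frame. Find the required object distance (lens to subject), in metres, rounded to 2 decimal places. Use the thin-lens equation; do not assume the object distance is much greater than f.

98.55 m

W: 3.14 m = 3140 mm.
Magnification m = w/W = dᵢ/dₒ; combined with 1/f = 1/dₒ + 1/dᵢ this gives dₒ = f·(1 + W/w).
dₒ = 540 mm × (1 + 3140/17.3) = 540 × 182.5029 ≈ 98551.561 mm = 98.5516 m.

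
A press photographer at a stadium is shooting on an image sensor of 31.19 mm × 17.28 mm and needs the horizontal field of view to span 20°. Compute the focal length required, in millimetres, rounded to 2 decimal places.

88.44 mm

From α = 2·arctan(w/2f) we get f = w / (2·tan(α/2)).
With w = 31.19 mm and α/2 = 10°, tan(α/2) ≈ 0.17633, so f ≈ 31.19 / 0.35265 ≈ 88.4436 mm.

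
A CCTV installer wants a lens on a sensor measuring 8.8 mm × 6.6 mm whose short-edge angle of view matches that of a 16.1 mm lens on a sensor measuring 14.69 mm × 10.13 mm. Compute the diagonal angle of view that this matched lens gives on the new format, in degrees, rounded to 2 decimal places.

55.34°

Equal short-edge AOV ⇒ f₂ = f₁ · 6.6/10.13 = 16.1 × 0.65153 ≈ 10.4896 mm.
Sensor diagonal = √(8.8² + 6.6²) = √121.0000 ≈ 11.0000 mm.
Diagonal AOV on the new format = 2·arctan(11.0000 / (2 × 10.4896)) = 2·arctan(0.52433) ≈ 55.3385°.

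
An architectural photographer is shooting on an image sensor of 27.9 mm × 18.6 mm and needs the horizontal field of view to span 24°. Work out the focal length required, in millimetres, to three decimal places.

65.630 mm

From α = 2·arctan(w/2f) we get f = w / (2·tan(α/2)).
With w = 27.9 mm and α/2 = 12°, tan(α/2) ≈ 0.21256, so f ≈ 27.9 / 0.42511 ≈ 65.6296 mm.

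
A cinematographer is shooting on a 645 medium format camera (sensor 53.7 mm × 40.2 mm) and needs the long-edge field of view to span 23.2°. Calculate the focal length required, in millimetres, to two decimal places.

130.80 mm

From α = 2·arctan(w/2f) we get f = w / (2·tan(α/2)).
With w = 53.7 mm and α/2 = 11.6°, tan(α/2) ≈ 0.20527, so f ≈ 53.7 / 0.41054 ≈ 130.8030 mm.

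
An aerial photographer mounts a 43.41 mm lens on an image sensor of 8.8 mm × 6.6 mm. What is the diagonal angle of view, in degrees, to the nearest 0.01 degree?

14.44°

Sensor diagonal = √(8.8² + 6.6²) = √121.0000 ≈ 11.0000 mm.
Angle of view α = 2·arctan(d/2f) with d = 11.0000 mm and f = 43.41 mm.
d/2f = 0.12670; arctan(0.12670) ≈ 7.2208°, so α ≈ 14.4417°.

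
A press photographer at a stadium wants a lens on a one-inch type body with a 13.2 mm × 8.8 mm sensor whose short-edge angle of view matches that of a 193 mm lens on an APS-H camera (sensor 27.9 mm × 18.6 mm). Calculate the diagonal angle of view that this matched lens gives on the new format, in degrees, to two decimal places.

Equal short-edge AOV ⇒ f₂ = f₁ · 8.8/18.6 = 193 × 0.47312 ≈ 91.3118 mm.
Sensor diagonal = √(13.2² + 8.8²) = √251.6800 ≈ 15.8644 mm.
Diagonal AOV on the new format = 2·arctan(15.8644 / (2 × 91.3118)) = 2·arctan(0.08687) ≈ 9.9296°.

9.93°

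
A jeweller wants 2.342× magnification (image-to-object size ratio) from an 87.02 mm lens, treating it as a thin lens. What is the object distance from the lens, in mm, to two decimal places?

With m = dᵢ/dₒ and 1/f = 1/dₒ + 1/dᵢ, substituting dᵢ = m·dₒ gives 1/f = (1 + 1/m)/dₒ, hence dₒ = f·(1 + 1/m).
dₒ = 87.02 × (1 + 1/2.342) = 87.02 × 1.42699 ≈ 124.176 mm.

124.18 mm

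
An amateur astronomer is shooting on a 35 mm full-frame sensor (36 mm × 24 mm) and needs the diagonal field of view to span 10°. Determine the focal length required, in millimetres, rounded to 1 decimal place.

247.3 mm

Sensor diagonal = √(36² + 24²) = √1872.0000 ≈ 43.2666 mm.
From α = 2·arctan(d/2f) we get f = d / (2·tan(α/2)).
With d = 43.2666 mm and α/2 = 5°, tan(α/2) ≈ 0.08749, so f ≈ 43.2666 / 0.17498 ≈ 247.2698 mm.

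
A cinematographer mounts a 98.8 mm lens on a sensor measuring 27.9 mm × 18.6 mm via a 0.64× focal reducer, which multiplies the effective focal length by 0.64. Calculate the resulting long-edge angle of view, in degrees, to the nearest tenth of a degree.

24.9°

Effective focal length f = 98.8 × 0.64 = 63.232 mm.
α = 2·arctan(27.9 / (2 × 63.232)) = 2·arctan(0.22062) ≈ 24.8822°.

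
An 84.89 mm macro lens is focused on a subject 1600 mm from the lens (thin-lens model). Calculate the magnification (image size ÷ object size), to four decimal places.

Thin lens: 1/f = 1/dₒ + 1/dᵢ → 1/dᵢ = 1/84.89 − 1/1600 = 0.0111550 mm⁻¹, so dᵢ ≈ 89.6463 mm.
Magnification m = dᵢ/dₒ = 89.6463/1600 ≈ 0.05603.

0.0560×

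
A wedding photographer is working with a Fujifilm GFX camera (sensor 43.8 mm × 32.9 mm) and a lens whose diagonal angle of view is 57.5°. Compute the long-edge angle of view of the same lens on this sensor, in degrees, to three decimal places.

47.370°

Sensor diagonal = √(43.8² + 32.9²) = √3000.8500 ≈ 54.7800 mm.
From the diagonal AOV: f = 54.7800 / (2·tan(28.75°)) = 54.7800 / 1.09724 ≈ 49.9254 mm.
Long-edge AOV = 2·arctan(43.8 / (2 × 49.9254)) = 2·arctan(0.43865) ≈ 47.3698°.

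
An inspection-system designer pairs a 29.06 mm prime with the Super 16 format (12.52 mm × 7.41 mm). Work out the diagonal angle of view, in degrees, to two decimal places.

28.11°

Sensor diagonal = √(12.52² + 7.41²) = √211.6585 ≈ 14.5485 mm.
Angle of view α = 2·arctan(d/2f) with d = 14.5485 mm and f = 29.06 mm.
d/2f = 0.25032; arctan(0.25032) ≈ 14.0534°, so α ≈ 28.1068°.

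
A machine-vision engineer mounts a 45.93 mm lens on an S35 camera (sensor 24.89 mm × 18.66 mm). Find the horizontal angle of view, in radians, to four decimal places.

Angle of view α = 2·arctan(w/2f) with w = 24.89 mm and f = 45.93 mm.
w/2f = 0.27096; arctan(0.27096) ≈ 0.2646 rad, so α ≈ 0.5292 rad.

0.5292 rad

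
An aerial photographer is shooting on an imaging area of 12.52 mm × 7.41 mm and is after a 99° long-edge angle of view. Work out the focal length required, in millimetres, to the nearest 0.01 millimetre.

From α = 2·arctan(w/2f) we get f = w / (2·tan(α/2)).
With w = 12.52 mm and α/2 = 49.5°, tan(α/2) ≈ 1.17085, so f ≈ 12.52 / 2.34170 ≈ 5.3465 mm.

5.35 mm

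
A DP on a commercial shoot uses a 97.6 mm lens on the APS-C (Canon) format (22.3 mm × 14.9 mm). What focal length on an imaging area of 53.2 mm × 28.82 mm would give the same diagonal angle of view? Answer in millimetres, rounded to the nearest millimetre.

220 mm

Sensor diagonal = √(22.3² + 14.9²) = √719.3000 ≈ 26.8198 mm.
Sensor diagonal = √(53.2² + 28.82²) = √3660.8324 ≈ 60.5048 mm.
Equal angle of view means equal diagonal/f ratio, so f₂ = f₁ · (diagonal₂/diagonal₁) = 97.6 × 60.5048/26.8198.
f₂ = 97.6 × 2.25598 ≈ 220.183 mm.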